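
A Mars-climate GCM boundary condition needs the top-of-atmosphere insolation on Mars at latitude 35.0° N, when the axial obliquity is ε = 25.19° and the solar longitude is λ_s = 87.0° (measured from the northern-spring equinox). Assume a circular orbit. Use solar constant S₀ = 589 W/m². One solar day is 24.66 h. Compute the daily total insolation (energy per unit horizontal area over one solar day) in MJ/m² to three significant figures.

19.4 MJ/m²

Solar declination: sin δ = sin ε · sin λ_s = sin 25.19° × sin 87.0° = 0.42504, so δ = +25.153°.
cos H₀ = −tan(+35.0°) tan(+25.153°) = -0.3288, H₀ = 1.9058 rad.
Bracket: H₀ sin φ sin δ + cos φ cos δ sin H₀ = 1.9058×0.57358×0.42504 + 0.81915×0.90518×0.94440 = 0.464623 + 0.700252 = 1.164875.
Q̄ = (S₀/π) × [bracket] = (589/π) × 1.164875 = 218.40 W/m².
Daily total = Q̄ × 24.66 h × 3600 s/h = 218.40 × 24.66 × 3600 / 10⁶ = 19.39 MJ/m².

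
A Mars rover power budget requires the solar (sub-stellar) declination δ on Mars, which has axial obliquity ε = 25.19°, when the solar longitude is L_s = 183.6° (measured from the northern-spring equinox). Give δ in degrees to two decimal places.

sin δ = sin ε · sin L_s = sin 25.19° × sin 183.6° = -0.026725.
δ = arcsin(-0.026725) = -1.53°.

δ = -1.53°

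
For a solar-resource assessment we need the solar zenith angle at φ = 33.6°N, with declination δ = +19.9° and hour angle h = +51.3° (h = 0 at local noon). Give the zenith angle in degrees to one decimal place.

θ_z = 47.3°

cos θ_z = sin φ sin δ + cos φ cos δ cos h = 0.188363 + 0.489681 = 0.678044.
θ_z = arccos(0.678044) = 47.3°.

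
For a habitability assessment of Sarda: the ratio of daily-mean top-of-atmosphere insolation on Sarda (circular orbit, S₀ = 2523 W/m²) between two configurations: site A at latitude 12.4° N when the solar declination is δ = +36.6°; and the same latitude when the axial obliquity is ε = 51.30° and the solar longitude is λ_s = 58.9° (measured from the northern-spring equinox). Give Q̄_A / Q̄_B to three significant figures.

Q̄_A / Q̄_B ≈ 1.03

— Configuration A (φ=+12.4°):
cos H₀ = −tan(+12.4°) tan(+36.600°) = -0.1633, H₀ = 1.7348 rad.
Bracket: H₀ sin φ sin δ + cos φ cos δ sin H₀ = 1.7348×0.21474×0.59622 + 0.97667×0.80282×0.98658 = 0.222110 + 0.773568 = 0.995678.
Q̄ = (S₀/π) × [bracket] = (2523/π) × 0.995678 = 799.62 W/m².
— Configuration B (φ=+12.4°):
Solar declination: sin δ = sin ε · sin λ_s = sin 51.30° × sin 58.9° = 0.66826, so δ = +41.933°.
cos H₀ = −tan(+12.4°) tan(+41.933°) = -0.1975, H₀ = 1.7696 rad.
Bracket: H₀ sin φ sin δ + cos φ cos δ sin H₀ = 1.7696×0.21474×0.66826 + 0.97667×0.74393×0.98030 = 0.253941 + 0.712261 = 0.966202.
Q̄ = (S₀/π) × [bracket] = (2523/π) × 0.966202 = 775.95 W/m².
Ratio Q̄_A / Q̄_B = 799.62 / 775.95 = 1.031.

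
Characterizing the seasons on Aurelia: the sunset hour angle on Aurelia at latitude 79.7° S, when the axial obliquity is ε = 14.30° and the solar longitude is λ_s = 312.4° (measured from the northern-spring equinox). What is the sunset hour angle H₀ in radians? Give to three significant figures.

Solar declination: sin δ = sin ε · sin λ_s = sin 14.30° × sin 312.4° = -0.18240, so δ = -10.509°.
Sunrise equation: cos H₀ = −tan φ · tan δ = -1.0208 ≤ −1, so the host star never sets (polar day) and H₀ = π.

H₀ = 3.14 rad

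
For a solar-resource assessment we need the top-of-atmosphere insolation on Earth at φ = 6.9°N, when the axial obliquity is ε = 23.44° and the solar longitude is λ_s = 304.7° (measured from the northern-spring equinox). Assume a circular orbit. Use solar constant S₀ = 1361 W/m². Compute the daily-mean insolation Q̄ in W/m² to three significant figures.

Solar declination: sin δ = sin ε · sin λ_s = sin 23.44° × sin 304.7° = -0.32704, so δ = -19.089°.
cos H₀ = −tan(+6.9°) tan(-19.089°) = 0.0419, H₀ = 1.5289 rad.
Bracket: H₀ sin φ sin δ + cos φ cos δ sin H₀ = 1.5289×0.12014×-0.32704 + 0.99276×0.94501×0.99912 = -0.060071 + 0.937343 = 0.877272.
Q̄ = (S₀/π) × [bracket] = (1361/π) × 0.877272 = 380.1 W/m².

Q̄ ≈ 380 W/m²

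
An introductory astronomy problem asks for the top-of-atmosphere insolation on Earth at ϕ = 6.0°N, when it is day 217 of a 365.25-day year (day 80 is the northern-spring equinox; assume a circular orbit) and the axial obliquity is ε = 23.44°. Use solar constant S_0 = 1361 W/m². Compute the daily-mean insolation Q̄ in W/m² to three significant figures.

Solar longitude: L_s = 360° × (217 − 80)/365.25 = 135.031°.
sin δ = sin 23.44° × sin 135.031° = 0.28113, so δ = +16.328°.
cos h₀ = −tan(+6.0°) tan(+16.328°) = -0.0308, h₀ = 1.6016 rad.
Bracket: h₀ sin ϕ sin δ + cos ϕ cos δ sin h₀ = 1.6016×0.10453×0.28113 + 0.99452×0.95967×0.99953 = 0.047065 + 0.953962 = 1.001027.
Q̄ = (S_0/π) × [bracket] = (1361/π) × 1.001027 = 433.7 W/m².

Q̄ ≈ 434 W/m²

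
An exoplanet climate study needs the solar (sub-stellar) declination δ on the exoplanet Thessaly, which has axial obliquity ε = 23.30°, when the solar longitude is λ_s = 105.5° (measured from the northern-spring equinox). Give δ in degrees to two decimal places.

sin δ = sin ε · sin λ_s = sin 23.30° × sin 105.5° = 0.381160.
δ = arcsin(0.381160) = +22.41°.

δ = +22.41°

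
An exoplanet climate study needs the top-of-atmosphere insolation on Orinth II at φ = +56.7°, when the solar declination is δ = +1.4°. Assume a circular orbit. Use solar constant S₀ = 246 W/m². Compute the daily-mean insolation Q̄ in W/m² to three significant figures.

Q̄ ≈ 45.5 W/m²

cos H₀ = −tan(+56.7°) tan(+1.400°) = -0.0372, H₀ = 1.6080 rad.
Bracket: H₀ sin φ sin δ + cos φ cos δ sin H₀ = 1.6080×0.83581×0.02443 + 0.54902×0.99970×0.99931 = 0.032833 + 0.548477 = 0.581310.
Q̄ = (S₀/π) × [bracket] = (246/π) × 0.581310 = 45.52 W/m².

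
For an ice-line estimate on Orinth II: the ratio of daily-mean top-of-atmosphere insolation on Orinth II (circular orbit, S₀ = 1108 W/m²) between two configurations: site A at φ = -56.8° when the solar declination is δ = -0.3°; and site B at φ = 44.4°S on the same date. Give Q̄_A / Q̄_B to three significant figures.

— Configuration A (φ=-56.8°):
cos H₀ = −tan(-56.8°) tan(-0.300°) = -0.0080, H₀ = 1.5788 rad.
Bracket: H₀ sin φ sin δ + cos φ cos δ sin H₀ = 1.5788×-0.83676×-0.00524 + 0.54756×0.99999×0.99997 = 0.006922 + 0.547538 = 0.554460.
Q̄ = (S₀/π) × [bracket] = (1108/π) × 0.554460 = 195.55 W/m².
— Configuration B (φ=-44.4°):
cos H₀ = −tan(-44.4°) tan(-0.300°) = -0.0051, H₀ = 1.5759 rad.
Bracket: H₀ sin φ sin δ + cos φ cos δ sin H₀ = 1.5759×-0.69966×-0.00524 + 0.71447×0.99999×0.99999 = 0.005778 + 0.714456 = 0.720234.
Q̄ = (S₀/π) × [bracket] = (1108/π) × 0.720234 = 254.02 W/m².
Ratio Q̄_A / Q̄_B = 195.55 / 254.02 = 0.7698.

Q̄_A / Q̄_B ≈ 0.770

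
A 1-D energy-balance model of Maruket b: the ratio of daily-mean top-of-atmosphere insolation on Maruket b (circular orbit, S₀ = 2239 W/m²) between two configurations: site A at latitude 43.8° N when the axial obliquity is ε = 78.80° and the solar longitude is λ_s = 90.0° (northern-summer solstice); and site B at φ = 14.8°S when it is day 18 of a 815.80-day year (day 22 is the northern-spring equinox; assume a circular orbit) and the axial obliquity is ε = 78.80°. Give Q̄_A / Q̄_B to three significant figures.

— Configuration A (φ=+43.8°):
Solar declination: sin δ = sin ε · sin λ_s = sin 78.80° × sin 90.0° = 0.98096, so δ = +78.800°.
cos H₀ = −tan(+43.8°) tan(+78.800°) = -4.8431 ≤ −1 ⇒ polar day, H₀ = π.
Bracket: H₀ sin φ sin δ + cos φ cos δ sin H₀ = 3.1416×0.69214×0.98096 + 0.72176×0.19423×0.00000 = 2.133026 + 0.000000 = 2.133026.
Q̄ = (S₀/π) × [bracket] = (2239/π) × 2.133026 = 1520.2 W/m².
— Configuration B (φ=-14.8°):
Solar longitude: λ_s = 360° × (18 − 22)/815.80 = -1.765°, i.e. -1.765° + 360° = 358.235°.
sin δ = sin 78.80° × sin 358.235° = -0.03022, so δ = -1.732°.
cos H₀ = −tan(-14.8°) tan(-1.732°) = -0.0080, H₀ = 1.5788 rad.
Bracket: H₀ sin φ sin δ + cos φ cos δ sin H₀ = 1.5788×-0.25545×-0.03022 + 0.96682×0.99954×0.99997 = 0.012188 + 0.966346 = 0.978534.
Q̄ = (S₀/π) × [bracket] = (2239/π) × 0.978534 = 697.40 W/m².
Ratio Q̄_A / Q̄_B = 1520.2 / 697.40 = 2.180.

Q̄_A / Q̄_B ≈ 2.18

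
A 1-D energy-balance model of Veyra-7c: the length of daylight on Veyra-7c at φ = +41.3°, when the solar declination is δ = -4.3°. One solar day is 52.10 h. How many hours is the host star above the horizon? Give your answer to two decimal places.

cos H₀ = −tan φ · tan δ = −tan(+41.3°) × tan(-4.300°) = 0.0661, so H₀ = 1.5047 rad = 86.21°.
Daylight = 2H₀/(2π) × 52.10 h = (1.5047/π) × 52.10 = 24.95 h.

24.95 h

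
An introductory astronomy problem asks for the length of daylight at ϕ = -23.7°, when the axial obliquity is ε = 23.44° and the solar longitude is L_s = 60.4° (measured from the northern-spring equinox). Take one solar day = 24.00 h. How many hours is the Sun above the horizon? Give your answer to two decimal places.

10.76 h

Solar declination: sin δ = sin ε · sin L_s = sin 23.44° × sin 60.4° = 0.34588, so δ = +20.235°.
cos h₀ = −tan ϕ · tan δ = −tan(-23.7°) × tan(+20.235°) = 0.1618, so h₀ = 1.4083 rad = 80.69°.
Daylight = 2h₀/(2π) × 24.00 h = (1.4083/π) × 24.00 = 10.76 h.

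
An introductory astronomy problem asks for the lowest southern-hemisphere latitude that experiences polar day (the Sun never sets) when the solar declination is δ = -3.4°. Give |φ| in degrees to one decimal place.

|φ| = 86.6°

Polar day requires cos H₀ = −tan φ tan δ ≤ −1, i.e. tan φ tan δ ≥ 1.
The boundary is |tan φ| · |tan δ| = 1, so |φ| = 90° − |δ| = 90° − 3.4° = 86.6° in the southern hemisphere.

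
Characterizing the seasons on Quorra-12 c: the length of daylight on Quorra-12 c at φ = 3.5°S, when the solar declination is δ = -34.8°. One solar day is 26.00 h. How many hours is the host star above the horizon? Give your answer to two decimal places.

13.35 h

cos H₀ = −tan φ · tan δ = −tan(-3.5°) × tan(-34.800°) = -0.0425, so H₀ = 1.6133 rad = 92.44°.
Daylight = 2H₀/(2π) × 26.00 h = (1.6133/π) × 26.00 = 13.35 h.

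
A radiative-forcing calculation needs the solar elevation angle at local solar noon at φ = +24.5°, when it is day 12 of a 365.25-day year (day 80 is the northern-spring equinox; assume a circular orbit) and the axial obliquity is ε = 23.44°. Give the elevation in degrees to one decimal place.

Solar longitude: λ_s = 360° × (12 − 80)/365.25 = -67.023°, i.e. -67.023° + 360° = 292.977°.
sin δ = sin 23.44° × sin 292.977° = -0.36623, so δ = -21.483°.
At local noon the hour angle is zero, so the zenith angle equals |φ − δ| = |+24.5° − (-21.483°)| = 45.983°.
Elevation = 90° − 45.983° = 44.0°.

44.0°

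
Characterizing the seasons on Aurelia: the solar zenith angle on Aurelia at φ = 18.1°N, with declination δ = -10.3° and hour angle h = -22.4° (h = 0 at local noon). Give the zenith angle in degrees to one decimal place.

θ_z = 36.0°

cos θ_z = sin φ sin δ + cos φ cos δ cos h = -0.055550 + 0.864634 = 0.809084.
θ_z = arccos(0.809084) = 36.0°.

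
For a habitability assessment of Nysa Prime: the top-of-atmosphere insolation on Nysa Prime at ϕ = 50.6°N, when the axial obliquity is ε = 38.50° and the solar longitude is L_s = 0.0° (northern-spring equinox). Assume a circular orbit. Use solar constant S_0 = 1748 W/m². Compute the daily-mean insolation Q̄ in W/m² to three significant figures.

Solar declination: sin δ = sin ε · sin L_s = sin 38.50° × sin 0.0° = 0.00000, so δ = +0.000°.
cos h₀ = −tan(+50.6°) tan(+0.000°) = -0.0000, h₀ = 1.5708 rad.
Bracket: h₀ sin ϕ sin δ + cos ϕ cos δ sin h₀ = 1.5708×0.77273×0.00000 + 0.63473×1.00000×1.00000 = 0.000000 + 0.634730 = 0.634730.
Q̄ = (S_0/π) × [bracket] = (1748/π) × 0.634730 = 353.2 W/m².

Q̄ ≈ 353 W/m²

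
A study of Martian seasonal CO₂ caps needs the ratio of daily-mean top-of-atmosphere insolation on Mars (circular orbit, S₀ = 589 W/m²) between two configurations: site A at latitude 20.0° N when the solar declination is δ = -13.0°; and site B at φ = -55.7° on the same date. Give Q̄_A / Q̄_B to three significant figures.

Q̄_A / Q̄_B ≈ 0.914

— Configuration A (φ=+20.0°):
cos H₀ = −tan(+20.0°) tan(-13.000°) = 0.0840, H₀ = 1.4867 rad.
Bracket: H₀ sin φ sin δ + cos φ cos δ sin H₀ = 1.4867×0.34202×-0.22495 + 0.93969×0.97437×0.99646 = -0.114383 + 0.912365 = 0.797982.
Q̄ = (S₀/π) × [bracket] = (589/π) × 0.797982 = 149.61 W/m².
— Configuration B (φ=-55.7°):
cos H₀ = −tan(-55.7°) tan(-13.000°) = -0.3384, H₀ = 1.9161 rad.
Bracket: H₀ sin φ sin δ + cos φ cos δ sin H₀ = 1.9161×-0.82610×-0.22495 + 0.56353×0.97437×0.94099 = 0.356071 + 0.516685 = 0.872756.
Q̄ = (S₀/π) × [bracket] = (589/π) × 0.872756 = 163.63 W/m².
Ratio Q̄_A / Q̄_B = 149.61 / 163.63 = 0.9143.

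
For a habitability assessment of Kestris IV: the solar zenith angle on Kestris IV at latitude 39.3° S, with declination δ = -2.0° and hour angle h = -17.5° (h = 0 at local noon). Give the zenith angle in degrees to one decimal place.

θ_z = 40.6°

cos θ_z = sin ϕ sin δ + cos ϕ cos δ cos h = 0.022105 + 0.737575 = 0.759680.
θ_z = arccos(0.759680) = 40.6°.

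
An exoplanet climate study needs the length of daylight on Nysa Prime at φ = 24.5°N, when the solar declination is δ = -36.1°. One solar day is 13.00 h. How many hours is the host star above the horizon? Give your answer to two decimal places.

cos H₀ = −tan φ · tan δ = −tan(+24.5°) × tan(-36.100°) = 0.3323, so H₀ = 1.2320 rad = 70.59°.
Daylight = 2H₀/(2π) × 13.00 h = (1.2320/π) × 13.00 = 5.10 h.

5.10 h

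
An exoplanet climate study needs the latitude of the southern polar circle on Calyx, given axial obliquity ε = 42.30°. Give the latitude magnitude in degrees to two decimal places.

The polar circle is the lowest latitude that experiences at least one full rotation of continuous darkness at the northern-summer solstice; it lies at |φ| = 90° − ε = 90° − 42.30° = 47.70°.

47.70°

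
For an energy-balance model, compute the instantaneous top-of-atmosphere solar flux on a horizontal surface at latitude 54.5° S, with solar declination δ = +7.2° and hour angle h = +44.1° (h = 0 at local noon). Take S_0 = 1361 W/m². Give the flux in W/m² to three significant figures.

424 W/m²

cos θ_z = sin ϕ sin δ + cos ϕ cos δ cos h = -0.102036 + 0.413730 = 0.311694.
Flux = S_0 · cos θ_z = 1361 × 0.311694 = 424.2 W/m².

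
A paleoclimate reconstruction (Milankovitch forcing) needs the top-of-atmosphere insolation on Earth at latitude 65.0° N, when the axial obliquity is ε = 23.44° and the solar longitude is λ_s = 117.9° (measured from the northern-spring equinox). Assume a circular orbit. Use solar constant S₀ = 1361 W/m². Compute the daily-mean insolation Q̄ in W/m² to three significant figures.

Solar declination: sin δ = sin ε · sin λ_s = sin 23.44° × sin 117.9° = 0.35155, so δ = +20.582°.
cos H₀ = −tan(+65.0°) tan(+20.582°) = -0.8053, H₀ = 2.5070 rad.
Bracket: H₀ sin φ sin δ + cos φ cos δ sin H₀ = 2.5070×0.90631×0.35155 + 0.42262×0.93617×0.59285 = 0.798763 + 0.234558 = 1.033321.
Q̄ = (S₀/π) × [bracket] = (1361/π) × 1.033321 = 447.7 W/m².

Q̄ ≈ 448 W/m²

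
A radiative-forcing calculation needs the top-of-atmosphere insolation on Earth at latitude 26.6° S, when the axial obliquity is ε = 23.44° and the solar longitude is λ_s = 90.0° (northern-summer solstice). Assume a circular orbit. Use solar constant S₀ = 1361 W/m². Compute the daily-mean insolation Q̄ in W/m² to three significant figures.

Q̄ ≈ 243 W/m²

Solar declination: sin δ = sin ε · sin λ_s = sin 23.44° × sin 90.0° = 0.39779, so δ = +23.440°.
cos H₀ = −tan(-26.6°) tan(+23.440°) = 0.2171, H₀ = 1.3519 rad.
Bracket: H₀ sin φ sin δ + cos φ cos δ sin H₀ = 1.3519×-0.44776×0.39779 + 0.89415×0.91748×0.97615 = -0.240793 + 0.800799 = 0.560006.
Q̄ = (S₀/π) × [bracket] = (1361/π) × 0.560006 = 242.6 W/m².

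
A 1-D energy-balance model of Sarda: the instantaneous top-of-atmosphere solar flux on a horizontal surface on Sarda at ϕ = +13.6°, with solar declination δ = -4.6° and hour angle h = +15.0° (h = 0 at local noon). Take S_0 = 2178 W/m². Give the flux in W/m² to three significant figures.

2.00e+03 W/m²

cos θ_z = sin ϕ sin δ + cos ϕ cos δ cos h = -0.018858 + 0.935818 = 0.916960.
Flux = S_0 · cos θ_z = 2178 × 0.916960 = 1997 W/m².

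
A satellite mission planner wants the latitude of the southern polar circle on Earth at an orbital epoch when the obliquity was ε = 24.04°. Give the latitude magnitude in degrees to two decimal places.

65.96°

The polar circle is the lowest latitude that experiences at least one full rotation of continuous darkness at the northern-summer solstice; it lies at |φ| = 90° − ε = 90° − 24.04° = 65.96°.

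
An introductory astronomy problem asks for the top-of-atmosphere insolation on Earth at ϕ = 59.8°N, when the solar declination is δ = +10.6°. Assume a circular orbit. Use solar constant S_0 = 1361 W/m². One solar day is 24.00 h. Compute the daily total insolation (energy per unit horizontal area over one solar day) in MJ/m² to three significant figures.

28.8 MJ/m²

cos h₀ = −tan(+59.8°) tan(+10.600°) = -0.3215, h₀ = 1.8982 rad.
Bracket: h₀ sin ϕ sin δ + cos ϕ cos δ sin h₀ = 1.8982×0.86427×0.18395 + 0.50302×0.98294×0.94689 = 0.301781 + 0.468179 = 0.769960.
Q̄ = (S_0/π) × [bracket] = (1361/π) × 0.769960 = 333.56 W/m².
Daily total = Q̄ × 24.00 h × 3600 s/h = 333.56 × 24.00 × 3600 / 10⁶ = 28.82 MJ/m².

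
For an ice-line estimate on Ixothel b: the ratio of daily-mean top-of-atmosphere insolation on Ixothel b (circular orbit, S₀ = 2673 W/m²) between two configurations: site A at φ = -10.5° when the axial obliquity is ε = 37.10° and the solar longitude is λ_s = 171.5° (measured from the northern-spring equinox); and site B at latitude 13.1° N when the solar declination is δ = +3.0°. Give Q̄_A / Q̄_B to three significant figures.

Q̄_A / Q̄_B ≈ 0.962

— Configuration A (φ=-10.5°):
Solar declination: sin δ = sin ε · sin λ_s = sin 37.10° × sin 171.5° = 0.08916, so δ = +5.115°.
cos H₀ = −tan(-10.5°) tan(+5.115°) = 0.0166, H₀ = 1.5542 rad.
Bracket: H₀ sin φ sin δ + cos φ cos δ sin H₀ = 1.5542×-0.18224×0.08916 + 0.98325×0.99602×0.99986 = -0.025253 + 0.979200 = 0.953947.
Q̄ = (S₀/π) × [bracket] = (2673/π) × 0.953947 = 811.66 W/m².
— Configuration B (φ=+13.1°):
cos H₀ = −tan(+13.1°) tan(+3.000°) = -0.0122, H₀ = 1.5830 rad.
Bracket: H₀ sin φ sin δ + cos φ cos δ sin H₀ = 1.5830×0.22665×0.05234 + 0.97398×0.99863×0.99993 = 0.018779 + 0.972578 = 0.991357.
Q̄ = (S₀/π) × [bracket] = (2673/π) × 0.991357 = 843.49 W/m².
Ratio Q̄_A / Q̄_B = 811.66 / 843.49 = 0.9623.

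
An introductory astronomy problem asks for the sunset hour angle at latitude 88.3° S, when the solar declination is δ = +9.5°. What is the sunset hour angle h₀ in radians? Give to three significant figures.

h₀ = 0.00 rad

cos h₀ = −tan ϕ · tan δ = 5.6384 ≥ 1, so the Sun never rises (polar night) and h₀ = 0.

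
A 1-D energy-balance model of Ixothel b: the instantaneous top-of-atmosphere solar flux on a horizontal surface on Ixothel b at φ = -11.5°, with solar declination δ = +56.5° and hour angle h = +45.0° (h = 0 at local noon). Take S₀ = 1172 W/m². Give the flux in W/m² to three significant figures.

cos θ_z = sin φ sin δ + cos φ cos δ cos h = -0.166250 + 0.382443 = 0.216193.
Flux = S₀ · cos θ_z = 1172 × 0.216193 = 253.4 W/m².

253 W/m²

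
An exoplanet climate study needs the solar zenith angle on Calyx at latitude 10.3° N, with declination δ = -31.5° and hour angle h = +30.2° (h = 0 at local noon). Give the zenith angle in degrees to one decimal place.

θ_z = 50.8°

cos θ_z = sin φ sin δ + cos φ cos δ cos h = -0.093424 + 0.725040 = 0.631616.
θ_z = arccos(0.631616) = 50.8°.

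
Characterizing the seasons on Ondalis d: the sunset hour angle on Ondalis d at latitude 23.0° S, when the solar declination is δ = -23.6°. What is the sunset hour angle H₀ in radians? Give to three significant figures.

cos H₀ = −tan φ · tan δ = −tan(-23.0°) × tan(-23.600°) = -0.1854, so H₀ = 1.7573 rad = 100.69°.

H₀ = 1.76 rad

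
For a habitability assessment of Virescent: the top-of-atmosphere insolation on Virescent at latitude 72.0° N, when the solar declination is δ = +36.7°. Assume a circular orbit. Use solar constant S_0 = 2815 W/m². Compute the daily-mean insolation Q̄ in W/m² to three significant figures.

cos h₀ = −tan(+72.0°) tan(+36.700°) = -2.2940 ≤ −1 ⇒ polar day, h₀ = π.
Bracket: h₀ sin ϕ sin δ + cos ϕ cos δ sin h₀ = 3.1416×0.95106×0.59763 + 0.30902×0.80178×0.00000 = 1.785629 + 0.000000 = 1.785629.
Q̄ = (S_0/π) × [bracket] = (2815/π) × 1.785629 = 1600 W/m².

Q̄ ≈ 1.60e+03 W/m²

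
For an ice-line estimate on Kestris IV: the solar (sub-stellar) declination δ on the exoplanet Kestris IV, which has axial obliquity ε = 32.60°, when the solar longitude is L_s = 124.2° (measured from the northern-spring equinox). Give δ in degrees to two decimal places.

sin δ = sin ε · sin L_s = sin 32.60° × sin 124.2° = 0.445607.
δ = arcsin(0.445607) = +26.46°.

δ = +26.46°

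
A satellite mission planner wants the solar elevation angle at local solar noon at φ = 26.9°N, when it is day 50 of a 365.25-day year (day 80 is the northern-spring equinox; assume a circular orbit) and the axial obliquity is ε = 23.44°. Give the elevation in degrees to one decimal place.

Solar longitude: λ_s = 360° × (50 − 80)/365.25 = -29.569°, i.e. -29.569° + 360° = 330.431°.
sin δ = sin 23.44° × sin 330.431° = -0.19630, so δ = -11.320°.
At local noon the hour angle is zero, so the zenith angle equals |φ − δ| = |+26.9° − (-11.320°)| = 38.220°.
Elevation = 90° − 38.220° = 51.8°.

51.8°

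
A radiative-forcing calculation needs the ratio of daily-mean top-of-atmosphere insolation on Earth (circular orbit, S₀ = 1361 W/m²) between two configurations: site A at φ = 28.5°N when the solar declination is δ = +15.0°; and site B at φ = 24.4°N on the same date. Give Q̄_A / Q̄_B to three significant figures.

Q̄_A / Q̄_B ≈ 0.998

— Configuration A (φ=+28.5°):
cos H₀ = −tan(+28.5°) tan(+15.000°) = -0.1455, H₀ = 1.7168 rad.
Bracket: H₀ sin φ sin δ + cos φ cos δ sin H₀ = 1.7168×0.47716×0.25882 + 0.87882×0.96593×0.98936 = 0.212022 + 0.839847 = 1.051869.
Q̄ = (S₀/π) × [bracket] = (1361/π) × 1.051869 = 455.69 W/m².
— Configuration B (φ=+24.4°):
cos H₀ = −tan(+24.4°) tan(+15.000°) = -0.1215, H₀ = 1.6926 rad.
Bracket: H₀ sin φ sin δ + cos φ cos δ sin H₀ = 1.6926×0.41310×0.25882 + 0.91068×0.96593×0.99259 = 0.180970 + 0.873135 = 1.054105.
Q̄ = (S₀/π) × [bracket] = (1361/π) × 1.054105 = 456.66 W/m².
Ratio Q̄_A / Q̄_B = 455.69 / 456.66 = 0.9979.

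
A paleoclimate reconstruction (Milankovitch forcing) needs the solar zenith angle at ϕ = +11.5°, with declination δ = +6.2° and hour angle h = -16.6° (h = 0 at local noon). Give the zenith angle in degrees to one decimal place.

cos θ_z = sin ϕ sin δ + cos ϕ cos δ cos h = 0.021532 + 0.933591 = 0.955123.
θ_z = arccos(0.955123) = 17.2°.

θ_z = 17.2°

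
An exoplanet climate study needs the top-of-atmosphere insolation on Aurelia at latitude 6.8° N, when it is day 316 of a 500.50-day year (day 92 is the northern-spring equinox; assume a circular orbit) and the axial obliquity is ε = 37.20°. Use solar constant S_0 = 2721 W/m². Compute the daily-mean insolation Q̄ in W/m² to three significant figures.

Q̄ ≈ 875 W/m²

Solar longitude: L_s = 360° × (316 − 92)/500.50 = 161.119°.
sin δ = sin 37.20° × sin 161.119° = 0.19565, so δ = +11.283°.
cos h₀ = −tan(+6.8°) tan(+11.283°) = -0.0238, h₀ = 1.5946 rad.
Bracket: h₀ sin ϕ sin δ + cos ϕ cos δ sin h₀ = 1.5946×0.11840×0.19565 + 0.99297×0.98067×0.99972 = 0.036939 + 0.973503 = 1.010442.
Q̄ = (S_0/π) × [bracket] = (2721/π) × 1.010442 = 875.2 W/m².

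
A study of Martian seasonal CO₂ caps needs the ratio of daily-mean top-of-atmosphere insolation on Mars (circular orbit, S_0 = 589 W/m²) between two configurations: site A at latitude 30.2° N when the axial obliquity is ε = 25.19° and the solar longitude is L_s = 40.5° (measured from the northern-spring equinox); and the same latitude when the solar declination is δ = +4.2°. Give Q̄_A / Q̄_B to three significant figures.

— Configuration A (ϕ=+30.2°):
Solar declination: sin δ = sin ε · sin L_s = sin 25.19° × sin 40.5° = 0.27642, so δ = +16.047°.
cos h₀ = −tan(+30.2°) tan(+16.047°) = -0.1674, h₀ = 1.7390 rad.
Bracket: h₀ sin ϕ sin δ + cos ϕ cos δ sin h₀ = 1.7390×0.50302×0.27642 + 0.86427×0.96104×0.98589 = 0.241799 + 0.818878 = 1.060677.
Q̄ = (S_0/π) × [bracket] = (589/π) × 1.060677 = 198.86 W/m².
— Configuration B (ϕ=+30.2°):
cos h₀ = −tan(+30.2°) tan(+4.200°) = -0.0427, h₀ = 1.6135 rad.
Bracket: h₀ sin ϕ sin δ + cos ϕ cos δ sin h₀ = 1.6135×0.50302×0.07324 + 0.86427×0.99731×0.99909 = 0.059443 + 0.861161 = 0.920604.
Q̄ = (S_0/π) × [bracket] = (589/π) × 0.920604 = 172.60 W/m².
Ratio Q̄_A / Q̄_B = 198.86 / 172.60 = 1.152.

Q̄_A / Q̄_B ≈ 1.15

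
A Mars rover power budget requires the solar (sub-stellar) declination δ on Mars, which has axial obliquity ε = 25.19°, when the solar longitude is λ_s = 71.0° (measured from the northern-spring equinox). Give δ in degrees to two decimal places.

sin δ = sin ε · sin λ_s = sin 25.19° × sin 71.0° = 0.402433.
δ = arcsin(0.402433) = +23.73°.

δ = +23.73°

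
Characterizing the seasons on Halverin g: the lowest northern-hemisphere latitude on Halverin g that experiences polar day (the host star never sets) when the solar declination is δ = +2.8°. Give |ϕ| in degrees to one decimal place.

Polar day requires cos h₀ = −tan ϕ tan δ ≤ −1, i.e. tan ϕ tan δ ≥ 1.
The boundary is |tan ϕ| · |tan δ| = 1, so |ϕ| = 90° − |δ| = 90° − 2.8° = 87.2° in the northern hemisphere.

|ϕ| = 87.2°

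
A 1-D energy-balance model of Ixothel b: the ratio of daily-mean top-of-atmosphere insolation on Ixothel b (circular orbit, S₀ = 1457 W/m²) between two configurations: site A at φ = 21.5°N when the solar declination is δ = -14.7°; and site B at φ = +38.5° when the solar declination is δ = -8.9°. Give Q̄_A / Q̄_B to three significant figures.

— Configuration A (φ=+21.5°):
cos H₀ = −tan(+21.5°) tan(-14.700°) = 0.1033, H₀ = 1.4673 rad.
Bracket: H₀ sin φ sin δ + cos φ cos δ sin H₀ = 1.4673×0.36650×-0.25376 + 0.93042×0.96727×0.99465 = -0.136463 + 0.895153 = 0.758690.
Q̄ = (S₀/π) × [bracket] = (1457/π) × 0.758690 = 351.86 W/m².
— Configuration B (φ=+38.5°):
cos H₀ = −tan(+38.5°) tan(-8.900°) = 0.1246, H₀ = 1.4459 rad.
Bracket: H₀ sin φ sin δ + cos φ cos δ sin H₀ = 1.4459×0.62251×-0.15471 + 0.78261×0.98796×0.99221 = -0.139252 + 0.767164 = 0.627912.
Q̄ = (S₀/π) × [bracket] = (1457/π) × 0.627912 = 291.21 W/m².
Ratio Q̄_A / Q̄_B = 351.86 / 291.21 = 1.208.

Q̄_A / Q̄_B ≈ 1.21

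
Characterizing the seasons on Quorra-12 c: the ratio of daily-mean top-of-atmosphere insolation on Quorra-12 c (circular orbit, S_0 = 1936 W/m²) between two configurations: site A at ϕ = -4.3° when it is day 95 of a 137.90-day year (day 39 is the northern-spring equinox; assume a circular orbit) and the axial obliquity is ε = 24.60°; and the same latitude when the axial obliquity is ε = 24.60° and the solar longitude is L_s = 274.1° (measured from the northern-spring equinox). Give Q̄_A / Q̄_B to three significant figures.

— Configuration A (ϕ=-4.3°):
Solar longitude: L_s = 360° × (95 − 39)/137.90 = 146.193°.
sin δ = sin 24.60° × sin 146.193° = 0.23162, so δ = +13.392°.
cos h₀ = −tan(-4.3°) tan(+13.392°) = 0.0179, h₀ = 1.5529 rad.
Bracket: h₀ sin ϕ sin δ + cos ϕ cos δ sin h₀ = 1.5529×-0.07498×0.23162 + 0.99719×0.97281×0.99984 = -0.026969 + 0.969921 = 0.942952.
Q̄ = (S_0/π) × [bracket] = (1936/π) × 0.942952 = 581.09 W/m².
— Configuration B (ϕ=-4.3°):
Solar declination: sin δ = sin ε · sin L_s = sin 24.60° × sin 274.1° = -0.41522, so δ = -24.533°.
cos h₀ = −tan(-4.3°) tan(-24.533°) = -0.0343, h₀ = 1.6051 rad.
Bracket: h₀ sin ϕ sin δ + cos ϕ cos δ sin h₀ = 1.6051×-0.07498×-0.41522 + 0.99719×0.90972×0.99941 = 0.049972 + 0.906628 = 0.956600.
Q̄ = (S_0/π) × [bracket] = (1936/π) × 0.956600 = 589.50 W/m².
Ratio Q̄_A / Q̄_B = 581.09 / 589.50 = 0.9857.

Q̄_A / Q̄_B ≈ 0.986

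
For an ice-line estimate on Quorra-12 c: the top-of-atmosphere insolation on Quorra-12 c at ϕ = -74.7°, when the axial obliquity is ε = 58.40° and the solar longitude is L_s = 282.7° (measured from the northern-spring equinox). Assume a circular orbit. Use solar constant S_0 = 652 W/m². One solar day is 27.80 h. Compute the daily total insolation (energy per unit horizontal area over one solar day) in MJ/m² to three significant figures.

Solar declination: sin δ = sin ε · sin L_s = sin 58.40° × sin 282.7° = -0.83089, so δ = -56.190°.
cos h₀ = −tan(-74.7°) tan(-56.190°) = -5.4583 ≤ −1 ⇒ polar day, h₀ = π.
Bracket: h₀ sin ϕ sin δ + cos ϕ cos δ sin h₀ = 3.1416×-0.96456×-0.83089 + 0.26387×0.55644×0.00000 = 2.517814 + 0.000000 = 2.517814.
Q̄ = (S_0/π) × [bracket] = (652/π) × 2.517814 = 522.54 W/m².
Daily total = Q̄ × 27.80 h × 3600 s/h = 522.54 × 27.80 × 3600 / 10⁶ = 52.30 MJ/m².

52.3 MJ/m²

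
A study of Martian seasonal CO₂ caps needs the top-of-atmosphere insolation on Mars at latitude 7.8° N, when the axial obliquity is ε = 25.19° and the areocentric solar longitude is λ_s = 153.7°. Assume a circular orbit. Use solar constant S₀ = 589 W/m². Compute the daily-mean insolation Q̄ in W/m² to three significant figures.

Q̄ ≈ 190 W/m²

sin δ = sin 25.19° × sin 153.7° = 0.18858, so δ = +10.870°.
cos H₀ = −tan(+7.8°) tan(+10.870°) = -0.0263, H₀ = 1.5971 rad.
Bracket: H₀ sin φ sin δ + cos φ cos δ sin H₀ = 1.5971×0.13572×0.18858 + 0.99075×0.98206×0.99965 = 0.040876 + 0.972635 = 1.013511.
Q̄ = (S₀/π) × [bracket] = (589/π) × 1.013511 = 190.0 W/m².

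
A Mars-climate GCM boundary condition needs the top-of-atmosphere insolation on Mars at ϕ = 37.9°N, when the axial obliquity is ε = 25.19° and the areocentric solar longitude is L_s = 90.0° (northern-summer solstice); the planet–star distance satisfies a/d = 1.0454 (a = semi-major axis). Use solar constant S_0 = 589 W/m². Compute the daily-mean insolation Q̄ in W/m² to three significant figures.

sin δ = sin 25.19° × sin 90.0° = 0.42562, so δ = +25.190°.
cos h₀ = −tan(+37.9°) tan(+25.190°) = -0.3662, h₀ = 1.9457 rad.
Bracket: h₀ sin ϕ sin δ + cos ϕ cos δ sin h₀ = 1.9457×0.61429×0.42562 + 0.78908×0.90490×0.93055 = 0.508711 + 0.664449 = 1.173160.
Inverse-square distance factor (a/d)² = 1.0454² = 1.092861.
Q̄ = (S_0/π) × 1.092861 × [bracket] = (589/π) × 1.092861 × 1.173160 = 240.4 W/m².

Q̄ ≈ 240 W/m²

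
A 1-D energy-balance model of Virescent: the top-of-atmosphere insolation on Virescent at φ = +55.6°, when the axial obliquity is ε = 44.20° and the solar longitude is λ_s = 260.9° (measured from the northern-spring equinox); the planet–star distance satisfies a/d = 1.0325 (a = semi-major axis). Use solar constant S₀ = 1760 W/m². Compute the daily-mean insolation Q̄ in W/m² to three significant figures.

Solar declination: sin δ = sin ε · sin λ_s = sin 44.20° × sin 260.9° = -0.68839, so δ = -43.503°.
cos H₀ = −tan(+55.6°) tan(-43.503°) = 1.3861 ≥ 1 ⇒ polar night, H₀ = 0 and Q̄ = 0.
Inverse-square distance factor (a/d)² = 1.0325² = 1.066056.

Q̄ ≈ 0.00 W/m²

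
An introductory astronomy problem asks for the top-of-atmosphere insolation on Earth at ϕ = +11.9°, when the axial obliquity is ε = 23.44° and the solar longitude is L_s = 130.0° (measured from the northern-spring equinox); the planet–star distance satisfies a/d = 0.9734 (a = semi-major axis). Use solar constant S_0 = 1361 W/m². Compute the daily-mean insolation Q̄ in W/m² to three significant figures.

Solar declination: sin δ = sin ε · sin L_s = sin 23.44° × sin 130.0° = 0.30472, so δ = +17.742°.
cos h₀ = −tan(+11.9°) tan(+17.742°) = -0.0674, h₀ = 1.6383 rad.
Bracket: h₀ sin ϕ sin δ + cos ϕ cos δ sin h₀ = 1.6383×0.20620×0.30472 + 0.97851×0.95244×0.99772 = 0.102940 + 0.929847 = 1.032787.
Inverse-square distance factor (a/d)² = 0.9734² = 0.947508.
Q̄ = (S_0/π) × 0.947508 × [bracket] = (1361/π) × 0.947508 × 1.032787 = 423.9 W/m².

Q̄ ≈ 424 W/m²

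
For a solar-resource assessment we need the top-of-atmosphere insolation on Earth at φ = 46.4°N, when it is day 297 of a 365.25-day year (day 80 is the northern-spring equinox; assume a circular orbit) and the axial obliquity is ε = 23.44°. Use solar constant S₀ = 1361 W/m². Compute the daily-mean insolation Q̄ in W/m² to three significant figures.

Solar longitude: λ_s = 360° × (297 − 80)/365.25 = 213.881°.
sin δ = sin 23.44° × sin 213.881° = -0.22175, so δ = -12.812°.
cos H₀ = −tan(+46.4°) tan(-12.812°) = 0.2388, H₀ = 1.3297 rad.
Bracket: H₀ sin φ sin δ + cos φ cos δ sin H₀ = 1.3297×0.72417×-0.22175 + 0.68962×0.97510×0.97107 = -0.213529 + 0.652995 = 0.439466.
Q̄ = (S₀/π) × [bracket] = (1361/π) × 0.439466 = 190.4 W/m².

Q̄ ≈ 190 W/m²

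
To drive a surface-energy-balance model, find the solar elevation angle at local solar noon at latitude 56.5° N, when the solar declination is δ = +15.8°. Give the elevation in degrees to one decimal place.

49.3°

At local noon the hour angle is zero, so the zenith angle equals |ϕ − δ| = |+56.5° − (+15.800°)| = 40.700°.
Elevation = 90° − 40.700° = 49.3°.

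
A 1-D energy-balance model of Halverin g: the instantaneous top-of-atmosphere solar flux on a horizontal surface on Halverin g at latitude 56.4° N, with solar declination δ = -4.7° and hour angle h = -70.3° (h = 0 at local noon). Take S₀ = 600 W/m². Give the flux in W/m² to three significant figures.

cos θ_z = sin φ sin δ + cos φ cos δ cos h = -0.068248 + 0.185918 = 0.117670.
Flux = S₀ · cos θ_z = 600 × 0.117670 = 70.60 W/m².

70.6 W/m²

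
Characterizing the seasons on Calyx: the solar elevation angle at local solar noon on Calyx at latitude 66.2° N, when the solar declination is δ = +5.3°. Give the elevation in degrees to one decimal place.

29.1°

At local noon the hour angle is zero, so the zenith angle equals |φ − δ| = |+66.2° − (+5.300°)| = 60.900°.
Elevation = 90° − 60.900° = 29.1°.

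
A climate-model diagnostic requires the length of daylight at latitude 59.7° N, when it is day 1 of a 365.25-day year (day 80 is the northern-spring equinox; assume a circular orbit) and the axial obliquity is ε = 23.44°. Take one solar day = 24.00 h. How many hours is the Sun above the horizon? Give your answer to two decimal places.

Solar longitude: λ_s = 360° × (1 − 80)/365.25 = -77.864°, i.e. -77.864° + 360° = 282.136°.
sin δ = sin 23.44° × sin 282.136° = -0.38890, so δ = -22.886°.
cos H₀ = −tan φ · tan δ = −tan(+59.7°) × tan(-22.886°) = 0.7224, so H₀ = 0.7635 rad = 43.75°.
Daylight = 2H₀/(2π) × 24.00 h = (0.7635/π) × 24.00 = 5.83 h.

5.83 h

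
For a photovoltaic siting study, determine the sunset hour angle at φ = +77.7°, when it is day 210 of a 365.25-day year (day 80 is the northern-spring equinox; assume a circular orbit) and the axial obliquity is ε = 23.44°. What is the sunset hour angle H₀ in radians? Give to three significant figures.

Solar longitude: λ_s = 360° × (210 − 80)/365.25 = 128.131°.
sin δ = sin 23.44° × sin 128.131° = 0.31290, so δ = +18.234°.
Sunrise equation: cos H₀ = −tan φ · tan δ = -1.5110 ≤ −1, so the Sun never sets (polar day) and H₀ = π.

H₀ = 3.14 rad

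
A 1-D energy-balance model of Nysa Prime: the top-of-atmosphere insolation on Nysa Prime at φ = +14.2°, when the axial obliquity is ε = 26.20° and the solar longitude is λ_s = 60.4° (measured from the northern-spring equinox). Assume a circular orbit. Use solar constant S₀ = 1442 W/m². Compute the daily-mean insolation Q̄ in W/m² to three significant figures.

Solar declination: sin δ = sin ε · sin λ_s = sin 26.20° × sin 60.4° = 0.38389, so δ = +22.575°.
cos H₀ = −tan(+14.2°) tan(+22.575°) = -0.1052, H₀ = 1.6762 rad.
Bracket: H₀ sin φ sin δ + cos φ cos δ sin H₀ = 1.6762×0.24531×0.38389 + 0.96945×0.92338×0.99445 = 0.157851 + 0.890203 = 1.048054.
Q̄ = (S₀/π) × [bracket] = (1442/π) × 1.048054 = 481.1 W/m².

Q̄ ≈ 481 W/m²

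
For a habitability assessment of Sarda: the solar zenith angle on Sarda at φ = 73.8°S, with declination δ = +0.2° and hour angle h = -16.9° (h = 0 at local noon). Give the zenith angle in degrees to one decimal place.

cos θ_z = sin φ sin δ + cos φ cos δ cos h = -0.003352 + 0.266941 = 0.263589.
θ_z = arccos(0.263589) = 74.7°.

θ_z = 74.7°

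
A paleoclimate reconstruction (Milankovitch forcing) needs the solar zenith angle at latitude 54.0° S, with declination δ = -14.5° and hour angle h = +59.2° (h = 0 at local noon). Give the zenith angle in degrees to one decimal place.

cos θ_z = sin ϕ sin δ + cos ϕ cos δ cos h = 0.202562 + 0.291385 = 0.493947.
θ_z = arccos(0.493947) = 60.4°.

θ_z = 60.4°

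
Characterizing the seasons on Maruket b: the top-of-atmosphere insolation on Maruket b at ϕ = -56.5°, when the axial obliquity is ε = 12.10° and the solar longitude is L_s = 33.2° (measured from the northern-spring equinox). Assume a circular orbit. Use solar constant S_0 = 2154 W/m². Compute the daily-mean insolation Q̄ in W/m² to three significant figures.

Solar declination: sin δ = sin ε · sin L_s = sin 12.10° × sin 33.2° = 0.11478, so δ = +6.591°.
cos h₀ = −tan(-56.5°) tan(+6.591°) = 0.1746, h₀ = 1.3953 rad.
Bracket: h₀ sin ϕ sin δ + cos ϕ cos δ sin h₀ = 1.3953×-0.83389×0.11478 + 0.55194×0.99339×0.98465 = -0.133550 + 0.539875 = 0.406325.
Q̄ = (S_0/π) × [bracket] = (2154/π) × 0.406325 = 278.6 W/m².

Q̄ ≈ 279 W/m²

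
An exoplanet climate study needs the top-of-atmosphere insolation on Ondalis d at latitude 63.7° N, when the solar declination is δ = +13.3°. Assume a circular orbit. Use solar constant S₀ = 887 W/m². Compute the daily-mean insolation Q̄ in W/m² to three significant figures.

cos H₀ = −tan(+63.7°) tan(+13.300°) = -0.4783, H₀ = 2.0695 rad.
Bracket: H₀ sin φ sin δ + cos φ cos δ sin H₀ = 2.0695×0.89649×0.23005 + 0.44307×0.97318×0.87820 = 0.426809 + 0.378668 = 0.805477.
Q̄ = (S₀/π) × [bracket] = (887/π) × 0.805477 = 227.4 W/m².

Q̄ ≈ 227 W/m²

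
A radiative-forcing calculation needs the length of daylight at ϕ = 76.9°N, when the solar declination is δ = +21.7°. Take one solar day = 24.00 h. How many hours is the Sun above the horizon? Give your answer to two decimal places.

Sunrise equation: cos h₀ = −tan ϕ · tan δ = -1.7101 ≤ −1, so the Sun never sets (polar day) and h₀ = π.
Daylight = 2h₀/(2π) × 24.00 h = (3.1416/π) × 24.00 = 24.00 h.

24.00 h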